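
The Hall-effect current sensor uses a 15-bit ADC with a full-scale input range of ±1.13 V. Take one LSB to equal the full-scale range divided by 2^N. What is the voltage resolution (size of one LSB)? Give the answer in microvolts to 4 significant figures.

68.97 µV

Full-scale range = 1.13 V − (-1.13 V) = 2.26 V.
There are 2^15 = 32768 steps.
LSB = 2.26 V ÷ 2^15 = 2.26/32768 V = 68.97 µV.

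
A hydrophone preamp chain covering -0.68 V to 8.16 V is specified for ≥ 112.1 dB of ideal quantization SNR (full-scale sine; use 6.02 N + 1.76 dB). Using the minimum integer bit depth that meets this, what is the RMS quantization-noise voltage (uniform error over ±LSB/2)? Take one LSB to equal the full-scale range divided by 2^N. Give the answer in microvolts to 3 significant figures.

4.87 µV

Range = 8.16 − (-0.68) = 8.84 V.
6.02 N + 1.76 ≥ 112.1 gives N ≥ 18.329, so the minimum integer is 19.
Step size = 8.84/524288 V = 16.861 µV.
RMS noise = LSB/√12 = 4.87 µV.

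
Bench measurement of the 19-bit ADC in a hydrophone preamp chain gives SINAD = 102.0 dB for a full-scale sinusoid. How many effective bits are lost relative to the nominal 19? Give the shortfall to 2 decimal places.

ENOB = (SINAD − 1.76)/6.02 = (102.0 − 1.76)/6.02 = 16.6512 bits.
Lost resolution: 19 − 16.6512 = 2.3488 bits.

2.35 bits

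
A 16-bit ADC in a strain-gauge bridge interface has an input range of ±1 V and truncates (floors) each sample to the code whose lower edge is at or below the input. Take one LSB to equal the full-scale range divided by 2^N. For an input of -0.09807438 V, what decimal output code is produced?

29554

The full-scale span is 1 − (-1) = 2 V. LSB = 2 V / 2^16 ≈ 30.52 µV.
code = ⌊(V_in − V_min)/LSB⌋ = ⌊(V_in − V_min) × 2^16 / range⌋
     = ⌊(-0.09807438 − (-1)) × 65536 / 2⌋ = ⌊0.90192562 × 65536/2⌋
     = ⌊29554.299⌋ = 29554.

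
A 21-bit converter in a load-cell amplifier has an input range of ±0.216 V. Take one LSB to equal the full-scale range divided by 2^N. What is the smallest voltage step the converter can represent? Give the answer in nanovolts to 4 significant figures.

206.0 nV

Full-scale range = 0.216 V − (-0.216 V) = 0.432 V.
2^21 = 2097152 levels.
One LSB is 0.432 V / 2097152 = 206.0 nV.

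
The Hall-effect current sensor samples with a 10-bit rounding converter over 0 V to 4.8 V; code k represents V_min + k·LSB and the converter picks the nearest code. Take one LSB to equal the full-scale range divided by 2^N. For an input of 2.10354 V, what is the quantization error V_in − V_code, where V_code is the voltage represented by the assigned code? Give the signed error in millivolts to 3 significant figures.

Range is 4.8 V. LSB = 4.8 V / 2^10 ≈ 4.688 mV.
(V_in − V_min)/LSB = (2.10354 − (0)) × 1024/4.8 = 448.7552 → nearest code k = 449.
Reconstructed level: 0 + 449 × 4.8/1024 V = 2.104687500 V.
Error = V_in − V_code = 2.10354 − (2.104687500) = −1.15 mV.

−1.15 mV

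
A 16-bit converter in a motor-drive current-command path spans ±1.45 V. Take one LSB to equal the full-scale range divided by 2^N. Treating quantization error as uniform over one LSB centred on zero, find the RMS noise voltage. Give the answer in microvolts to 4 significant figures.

Full-scale range = 1.45 V − (-1.45 V) = 2.9 V.
LSB = 2.9 V / 2^16 = 44.2505 µV.
σ_q = LSB/√12 = 44.2505 µV/3.4641 = 12.77 µV.

12.77 µV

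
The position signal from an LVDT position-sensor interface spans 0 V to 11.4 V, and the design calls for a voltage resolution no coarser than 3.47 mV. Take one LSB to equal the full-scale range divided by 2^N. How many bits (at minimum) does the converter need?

12 bits

V_FS = 11.4 V.
Need 2^N ≥ 11.4 V / 3.47 mV = 3285 → N_min = 12.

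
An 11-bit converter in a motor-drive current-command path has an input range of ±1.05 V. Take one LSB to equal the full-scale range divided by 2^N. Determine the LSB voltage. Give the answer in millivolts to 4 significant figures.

1.025 mV

Range = 1.05 − (-1.05) = 2.1 V.
There are 2^11 = 2048 steps.
Step size = 2.1/2048 V = 1.025 mV.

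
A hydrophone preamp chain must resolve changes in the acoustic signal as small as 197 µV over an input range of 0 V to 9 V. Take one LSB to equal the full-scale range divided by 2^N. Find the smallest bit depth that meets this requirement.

Range is 9 V.
9 V / 197 µV = 45690. Since 2^15 = 32768 and 2^16 = 65536, N = 16.

16 bits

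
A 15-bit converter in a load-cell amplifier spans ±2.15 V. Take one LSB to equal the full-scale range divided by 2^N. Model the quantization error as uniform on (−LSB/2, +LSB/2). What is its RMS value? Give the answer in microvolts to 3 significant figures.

The full-scale span is 2.15 − (-2.15) = 4.3 V.
LSB = 4.3 V ÷ 2^15 = 4.3/32768 V = 131.23 µV.
σ_q = LSB/√12 = 131.23 µV/3.4641 = 37.9 µV.

37.9 µV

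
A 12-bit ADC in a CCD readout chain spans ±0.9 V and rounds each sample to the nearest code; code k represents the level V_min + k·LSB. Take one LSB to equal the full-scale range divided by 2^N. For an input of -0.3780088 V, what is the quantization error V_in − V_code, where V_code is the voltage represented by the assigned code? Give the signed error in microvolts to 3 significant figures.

Span: 0.9 V − (-0.9 V) = 1.8 V. LSB = 1.8 V / 2^12 ≈ 439.5 µV.
(V_in − V_min)/LSB = (-0.3780088 − (-0.9)) × 4096/1.8 = 1187.8200 → nearest code k = 1188.
V_code = V_min + k × range/2^12 = -0.9 + 1188 × 1.8/4096 = -0.3779296875 V.
e = -0.3780088 − (-0.3779296875) = −79.1 µV.

−79.1 µV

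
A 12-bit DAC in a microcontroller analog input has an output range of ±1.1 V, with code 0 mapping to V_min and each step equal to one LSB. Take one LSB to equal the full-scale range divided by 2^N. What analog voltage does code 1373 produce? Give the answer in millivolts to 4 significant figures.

Range = 1.1 − (-1.1) = 2.2 V. LSB = 2.2 V / 2^12.
Output = V_min + (1373/4096) × range = -1.1 + 0.335205 × 2.2 V
      = -1.1 V + 0.737451 V = -0.362549 V.

-362.5 mV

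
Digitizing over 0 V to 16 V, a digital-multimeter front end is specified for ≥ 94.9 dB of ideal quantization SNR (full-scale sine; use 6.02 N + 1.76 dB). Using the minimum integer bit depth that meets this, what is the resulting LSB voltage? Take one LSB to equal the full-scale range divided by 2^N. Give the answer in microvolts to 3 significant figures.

Full-scale range = 16 V.
6.02 N + 1.76 ≥ 94.9 gives N ≥ 15.472, so the minimum integer is 16.
LSB = 16 V / 2^16 = 244 µV.

244 µV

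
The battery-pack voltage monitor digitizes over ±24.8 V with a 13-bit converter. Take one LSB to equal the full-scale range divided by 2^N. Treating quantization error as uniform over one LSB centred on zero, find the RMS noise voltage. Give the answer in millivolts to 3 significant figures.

1.75 mV

Span: 24.8 V − (-24.8 V) = 49.6 V.
Step size = 49.6/8192 V = 6.0547 mV.
For a uniform distribution on [−LSB/2, +LSB/2], V_rms = LSB/√12 = 6.0547 mV/3.4641 = 1.75 mV.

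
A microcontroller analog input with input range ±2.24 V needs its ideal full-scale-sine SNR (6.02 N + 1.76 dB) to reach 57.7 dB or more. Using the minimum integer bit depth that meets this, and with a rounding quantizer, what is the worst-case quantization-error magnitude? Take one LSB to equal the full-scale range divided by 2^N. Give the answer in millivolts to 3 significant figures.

Span: 2.24 V − (-2.24 V) = 4.48 V.
Solving 6.02 N ≥ 57.7 − 1.76: N ≥ 9.292. Round up → N = 10.
LSB = 4.48 V ÷ 2^10 = 4.48/1024 V = 4.3750 mV.
Max error for round-to-nearest is LSB/2 = 2.19 mV.

2.19 mV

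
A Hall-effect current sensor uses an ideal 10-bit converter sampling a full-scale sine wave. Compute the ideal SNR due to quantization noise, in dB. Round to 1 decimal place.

6.02(10) + 1.76 = 60.20 + 1.76 = 61.96 dB.

62.0 dB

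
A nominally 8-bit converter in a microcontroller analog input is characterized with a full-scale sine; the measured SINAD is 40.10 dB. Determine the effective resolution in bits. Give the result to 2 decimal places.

6.37 bits

(40.10 − 1.76) / 6.02 = 38.34/6.02 = 6.3688 effective bits.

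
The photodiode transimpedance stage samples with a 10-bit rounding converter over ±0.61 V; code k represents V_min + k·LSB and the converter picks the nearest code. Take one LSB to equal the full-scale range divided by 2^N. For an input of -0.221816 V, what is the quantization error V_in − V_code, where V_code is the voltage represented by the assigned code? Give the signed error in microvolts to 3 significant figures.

Span: 0.61 V − (-0.61 V) = 1.22 V. LSB = 1.22 V / 2^10 ≈ 1.191 mV.
(V_in − V_min)/LSB = (-0.221816 − (-0.61)) × 1024/1.22 = 325.8200 → nearest code k = 326.
V_code = V_min + k × range/2^10 = -0.61 + 326 × 1.22/1024 = -0.2216015625 V.
Error = V_in − V_code = -0.221816 − (-0.2216015625) = −214 µV.

−214 µV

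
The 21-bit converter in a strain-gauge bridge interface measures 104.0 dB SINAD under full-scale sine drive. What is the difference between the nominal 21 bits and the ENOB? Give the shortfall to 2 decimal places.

Effective bits = (104.0 − 1.76)/6.02 = 16.9834.
Shortfall = 21 − 16.9834 = 4.0166 bits.

4.02 bits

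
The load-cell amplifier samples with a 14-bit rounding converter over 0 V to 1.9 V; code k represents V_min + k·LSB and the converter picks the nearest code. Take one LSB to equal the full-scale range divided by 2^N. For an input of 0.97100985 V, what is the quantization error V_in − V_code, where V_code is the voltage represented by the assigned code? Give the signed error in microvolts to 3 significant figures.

+19.9 µV

Span = 1.9 V. LSB = 1.9 V / 2^14 ≈ 116.0 µV.
(V_in − V_min)/LSB = (0.97100985 − (0)) × 16384/1.9 = 8373.1713 → nearest code k = 8373.
Reconstructed level: 0 + 8373 × 1.9/16384 V = 0.97098999023 V.
e = 0.97100985 − (0.97098999023) = +19.9 µV.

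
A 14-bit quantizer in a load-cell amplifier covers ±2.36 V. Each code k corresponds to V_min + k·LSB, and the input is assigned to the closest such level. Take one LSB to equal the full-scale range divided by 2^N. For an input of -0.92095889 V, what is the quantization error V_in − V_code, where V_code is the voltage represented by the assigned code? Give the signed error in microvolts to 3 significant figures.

+51.9 µV

Span: 2.36 V − (-2.36 V) = 4.72 V. LSB = 4.72 V / 2^14 ≈ 288.1 µV.
Position in LSBs: (-0.92095889 − (-2.36)) × 16384/4.72 = 4995.1800; rounding gives k = 4995.
V_code = V_min + k × range/2^14 = -2.36 + 4995 × 4.72/16384 = -0.92101074219 V.
e = -0.92095889 − (-0.92101074219) = +51.9 µV.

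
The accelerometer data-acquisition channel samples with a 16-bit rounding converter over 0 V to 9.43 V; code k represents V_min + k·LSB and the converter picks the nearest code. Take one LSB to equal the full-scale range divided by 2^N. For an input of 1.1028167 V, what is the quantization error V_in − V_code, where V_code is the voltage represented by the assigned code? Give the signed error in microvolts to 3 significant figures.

Full-scale range = 9.43 V. LSB = 9.43 V / 2^16 ≈ 143.9 µV.
(V_in − V_min)/LSB = (1.1028167 − (0)) × 65536/9.43 = 7664.2837 → nearest code k = 7664.
V_code = 0 + (7664/65536) × 9.43 = 1.1027758789 V.
V_in − V_code = 1.1028167 − (1.1027758789) = +40.8 µV.

+40.8 µV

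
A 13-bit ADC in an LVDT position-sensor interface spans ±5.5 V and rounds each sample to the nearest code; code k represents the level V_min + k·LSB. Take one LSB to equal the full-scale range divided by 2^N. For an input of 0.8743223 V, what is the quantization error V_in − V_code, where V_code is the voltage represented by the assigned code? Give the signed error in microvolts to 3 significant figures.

+177 µV

The full-scale span is 5.5 − (-5.5) = 11 V. LSB = 11 V / 2^13 ≈ 1.343 mV.
(0.8743223 − (-5.5)) / LSB = 6.3743223 × 8192/11 = 4747.1317. Nearest integer: k = 4747.
Reconstructed level: -5.5 + 4747 × 11/8192 V = 0.8741455078 V.
e = 0.8743223 − (0.8741455078) = +177 µV.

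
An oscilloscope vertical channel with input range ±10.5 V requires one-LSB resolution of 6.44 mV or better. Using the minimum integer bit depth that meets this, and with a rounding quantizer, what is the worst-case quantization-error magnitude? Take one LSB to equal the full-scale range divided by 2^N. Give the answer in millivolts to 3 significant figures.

2.56 mV

The full-scale span is 10.5 − (-10.5) = 21 V.
21 V / 6.44 mV = 3261. Since 2^11 = 2048 and 2^12 = 4096, N = 12.
One LSB is 21 V / 4096 = 5.1270 mV.
|e|_max = LSB/2 = 2.56 mV.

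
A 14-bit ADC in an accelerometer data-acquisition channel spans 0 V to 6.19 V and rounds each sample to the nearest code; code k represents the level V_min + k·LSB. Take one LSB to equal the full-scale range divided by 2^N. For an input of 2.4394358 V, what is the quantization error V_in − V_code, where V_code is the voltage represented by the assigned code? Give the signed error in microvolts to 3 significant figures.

Full-scale range = 6.19 V. LSB = 6.19 V / 2^14 ≈ 377.8 µV.
Position in LSBs: (2.4394358 − (0)) × 16384/6.19 = 6456.8201; rounding gives k = 6457.
Reconstructed level: 0 + 6457 × 6.19/16384 V = 2.4395037842 V.
V_in − V_code = 2.4394358 − (2.4395037842) = −68.0 µV.

−68.0 µV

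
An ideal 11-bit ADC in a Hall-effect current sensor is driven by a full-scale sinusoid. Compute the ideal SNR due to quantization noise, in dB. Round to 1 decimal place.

68.0 dB

SNR = 6.02·11 + 1.76 = 67.98 dB.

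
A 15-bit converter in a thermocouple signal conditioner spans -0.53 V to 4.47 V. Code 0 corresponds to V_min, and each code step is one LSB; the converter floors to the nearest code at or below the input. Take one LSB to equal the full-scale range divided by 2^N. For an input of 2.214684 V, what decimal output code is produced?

17987

Range = 4.47 − (-0.53) = 5 V. LSB = 5 V / 2^15 ≈ 152.6 µV.
V_in − V_min = 2.214684 − (-0.53) = 2.744684 V.
Divide by LSB: 2.744684 × 32768/5 = 17987.5611.
Truncating gives code 17987.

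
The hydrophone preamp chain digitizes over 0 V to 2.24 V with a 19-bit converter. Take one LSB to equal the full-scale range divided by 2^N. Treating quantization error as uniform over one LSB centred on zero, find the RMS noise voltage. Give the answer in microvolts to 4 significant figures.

Full-scale range = 2.24 V.
Step size = 2.24/524288 V = 4.27246 µV.
RMS of a uniform error over width LSB is LSB/√12 = 1.233 µV.

1.233 µV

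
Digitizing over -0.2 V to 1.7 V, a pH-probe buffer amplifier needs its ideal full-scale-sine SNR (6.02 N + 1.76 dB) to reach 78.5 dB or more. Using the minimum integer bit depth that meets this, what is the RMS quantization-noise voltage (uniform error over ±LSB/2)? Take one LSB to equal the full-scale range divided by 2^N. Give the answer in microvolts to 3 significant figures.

The full-scale span is 1.7 − (-0.2) = 1.9 V.
Required N = ⌈(78.5 − 1.76)/6.02⌉ = ⌈12.748⌉ = 13.
One LSB is 1.9 V / 8192 = 231.93 µV.
RMS noise = LSB/√12 = 67.0 µV.

67.0 µV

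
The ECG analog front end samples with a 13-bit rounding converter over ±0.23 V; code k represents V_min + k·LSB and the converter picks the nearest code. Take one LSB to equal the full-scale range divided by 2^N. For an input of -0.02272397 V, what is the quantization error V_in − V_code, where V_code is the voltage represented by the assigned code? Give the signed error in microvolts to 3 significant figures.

+17.7 µV

Span: 0.23 V − (-0.23 V) = 0.46 V. LSB = 0.46 V / 2^13 ≈ 56.15 µV.
Position in LSBs: (-0.02272397 − (-0.23)) × 8192/0.46 = 3691.3157; rounding gives k = 3691.
V_code = V_min + k × range/2^13 = -0.23 + 3691 × 0.46/8192 = -0.02274169922 V.
Error = V_in − V_code = -0.02272397 − (-0.02274169922) = +17.7 µV.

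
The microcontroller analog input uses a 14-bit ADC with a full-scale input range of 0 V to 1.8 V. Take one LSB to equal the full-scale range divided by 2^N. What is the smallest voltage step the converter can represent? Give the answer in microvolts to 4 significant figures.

109.9 µV

Range is 1.8 V.
Number of codes = 2^14 = 16384.
Step size = 1.8/16384 V = 109.9 µV.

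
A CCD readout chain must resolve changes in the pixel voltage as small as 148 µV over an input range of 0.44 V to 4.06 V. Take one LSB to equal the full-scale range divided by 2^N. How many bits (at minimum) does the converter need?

15 bits

The full-scale span is 4.06 − (0.44) = 3.62 V.
Need 2^N ≥ 3.62 V / 148 µV = 24460 → N_min = 15.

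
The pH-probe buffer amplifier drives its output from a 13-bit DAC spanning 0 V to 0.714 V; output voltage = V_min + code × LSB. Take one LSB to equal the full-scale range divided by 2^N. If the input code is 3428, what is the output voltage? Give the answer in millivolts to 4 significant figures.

V_FS = 0.714 V. LSB = 0.714 V / 2^13.
V_out = 0 + 3428 × (0.714/8192) V
      = 0 + 0.298778 = 0.298778 V.

298.8 mV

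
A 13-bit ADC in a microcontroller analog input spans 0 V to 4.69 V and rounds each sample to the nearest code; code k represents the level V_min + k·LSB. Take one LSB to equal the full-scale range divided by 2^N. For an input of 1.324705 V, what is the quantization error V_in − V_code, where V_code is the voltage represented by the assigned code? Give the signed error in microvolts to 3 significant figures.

Span = 4.69 V. LSB = 4.69 V / 2^13 ≈ 0.5725 mV.
(1.324705 − (0)) / LSB = 1.324705 × 8192/4.69 = 2313.8557. Nearest integer: k = 2314.
V_code = 0 + (2314/8192) × 4.69 = 1.324787598 V.
Error = V_in − V_code = 1.324705 − (1.324787598) = −82.6 µV.

−82.6 µV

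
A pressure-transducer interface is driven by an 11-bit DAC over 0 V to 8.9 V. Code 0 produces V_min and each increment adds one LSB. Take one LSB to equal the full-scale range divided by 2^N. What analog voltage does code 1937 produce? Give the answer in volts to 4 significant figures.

Span = 8.9 V. LSB = 8.9 V / 2^11.
V_out = 0 + 1937 × (8.9/2048) V
      = 0 + 8.41763 = 8.41763 V.

8.418 V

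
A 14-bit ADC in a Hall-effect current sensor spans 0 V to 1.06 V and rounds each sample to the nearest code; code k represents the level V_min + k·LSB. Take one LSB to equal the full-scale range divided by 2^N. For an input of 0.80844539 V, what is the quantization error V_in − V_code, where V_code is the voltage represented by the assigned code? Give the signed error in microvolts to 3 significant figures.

−11.6 µV

Full-scale range = 1.06 V. LSB = 1.06 V / 2^14 ≈ 64.70 µV.
(V_in − V_min)/LSB = (0.80844539 − (0)) × 16384/1.06 = 12495.8201 → nearest code k = 12496.
V_code = 0 + (12496/16384) × 1.06 = 0.80845703125 V.
Error = V_in − V_code = 0.80844539 − (0.80845703125) = −11.6 µV.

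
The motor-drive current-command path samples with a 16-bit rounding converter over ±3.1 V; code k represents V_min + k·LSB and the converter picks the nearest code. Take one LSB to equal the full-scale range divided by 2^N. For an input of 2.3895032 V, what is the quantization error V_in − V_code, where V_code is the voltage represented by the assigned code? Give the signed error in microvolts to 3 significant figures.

−17.1 µV

Span: 3.1 V − (-3.1 V) = 6.2 V. LSB = 6.2 V / 2^16 ≈ 94.60 µV.
(2.3895032 − (-3.1)) / LSB = 5.4895032 × 65536/6.2 = 58025.8196. Nearest integer: k = 58026.
Reconstructed level: -3.1 + 58026 × 6.2/65536 V = 2.3895202637 V.
V_in − V_code = 2.3895032 − (2.3895202637) = −17.1 µV.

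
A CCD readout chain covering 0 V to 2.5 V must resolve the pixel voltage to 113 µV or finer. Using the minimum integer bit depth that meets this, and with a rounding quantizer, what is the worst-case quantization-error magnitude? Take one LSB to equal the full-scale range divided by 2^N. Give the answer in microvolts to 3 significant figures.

Span = 2.5 V.
Levels needed ≥ 2.5/113 µV = 22120. 2^15 = 32768 suffices, so N_min = 15.
Step size = 2.5/32768 V = 76.294 µV.
Half an LSB is 38.1 µV.

38.1 µV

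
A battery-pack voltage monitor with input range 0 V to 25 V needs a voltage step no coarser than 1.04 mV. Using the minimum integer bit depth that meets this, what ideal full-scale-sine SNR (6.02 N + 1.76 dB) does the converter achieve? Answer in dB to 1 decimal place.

92.1 dB

Range is 25 V.
Need 2^N ≥ 25 V / 1.04 mV = 24040 → N_min = 15.
SNR = 6.02 × 15 + 1.76 = 92.06 dB.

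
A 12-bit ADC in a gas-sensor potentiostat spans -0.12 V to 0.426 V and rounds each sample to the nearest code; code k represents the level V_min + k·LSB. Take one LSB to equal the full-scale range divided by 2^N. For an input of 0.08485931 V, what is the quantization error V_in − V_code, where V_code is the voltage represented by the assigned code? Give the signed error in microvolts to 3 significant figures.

−24.0 µV

Range = 0.426 − (-0.12) = 0.546 V. LSB = 0.546 V / 2^12 ≈ 133.3 µV.
Position in LSBs: (0.08485931 − (-0.12)) × 4096/0.546 = 1536.8200; rounding gives k = 1537.
V_code = V_min + k × range/2^12 = -0.12 + 1537 × 0.546/4096 = 0.08488330078 V.
V_in − V_code = 0.08485931 − (0.08488330078) = −24.0 µV.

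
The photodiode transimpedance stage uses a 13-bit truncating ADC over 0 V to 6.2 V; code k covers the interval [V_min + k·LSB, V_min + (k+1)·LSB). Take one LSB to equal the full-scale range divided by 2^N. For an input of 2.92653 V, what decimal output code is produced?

V_FS = 6.2 V. LSB = 6.2 V / 2^13 ≈ 0.7568 mV.
(V_in − V_min) × 2^13/range = (2.92653 − (0)) × 8192/6.2 = 3866.796.
Floor → code = 3866.

3866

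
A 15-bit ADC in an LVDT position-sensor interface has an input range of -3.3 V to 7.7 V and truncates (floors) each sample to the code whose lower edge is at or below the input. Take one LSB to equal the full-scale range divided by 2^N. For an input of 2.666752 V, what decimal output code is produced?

17774

Range = 7.7 − (-3.3) = 11 V. LSB = 11 V / 2^15 ≈ 335.7 µV.
code = ⌊(V_in − V_min)/LSB⌋ = ⌊(V_in − V_min) × 2^15 / range⌋
     = ⌊(2.666752 − (-3.3)) × 32768 / 11⌋ = ⌊5.966752 × 32768/11⌋
     = ⌊17774.412⌋ = 17774.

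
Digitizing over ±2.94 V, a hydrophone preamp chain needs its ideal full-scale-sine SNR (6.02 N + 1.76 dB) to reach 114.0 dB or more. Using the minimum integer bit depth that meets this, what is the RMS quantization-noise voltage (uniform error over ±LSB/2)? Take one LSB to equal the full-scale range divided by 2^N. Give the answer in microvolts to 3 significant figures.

3.24 µV

Range = 2.94 − (-2.94) = 5.88 V.
6.02 N + 1.76 ≥ 114.0 gives N ≥ 18.645, so the minimum integer is 19.
One LSB is 5.88 V / 524288 = 11.215 µV.
V_rms = LSB/√12 = 3.24 µV.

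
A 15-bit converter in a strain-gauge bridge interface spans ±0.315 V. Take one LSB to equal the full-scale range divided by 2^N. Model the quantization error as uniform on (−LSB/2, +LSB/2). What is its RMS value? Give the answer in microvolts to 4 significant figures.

5.550 µV

Range = 0.315 − (-0.315) = 0.63 V.
Step size = 0.63/32768 V = 19.2261 µV.
RMS of a uniform error over width LSB is LSB/√12 = 5.550 µV.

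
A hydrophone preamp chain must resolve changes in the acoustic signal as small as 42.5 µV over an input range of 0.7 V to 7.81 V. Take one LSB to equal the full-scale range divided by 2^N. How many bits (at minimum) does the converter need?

18 bits

Range = 7.81 − (0.7) = 7.11 V.
7.11 V / 42.5 µV = 167300. Since 2^17 = 131072 and 2^18 = 262144, N = 18.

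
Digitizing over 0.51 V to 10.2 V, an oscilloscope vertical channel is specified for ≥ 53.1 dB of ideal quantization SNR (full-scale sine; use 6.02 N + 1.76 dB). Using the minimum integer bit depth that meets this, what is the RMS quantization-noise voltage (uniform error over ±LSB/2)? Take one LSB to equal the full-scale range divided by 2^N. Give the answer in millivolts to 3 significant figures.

Span: 10.2 V − (0.51 V) = 9.69 V.
Required N = ⌈(53.1 − 1.76)/6.02⌉ = ⌈8.528⌉ = 9.
One LSB is 9.69 V / 512 = 18.926 mV.
V_rms = LSB/√12 = 5.46 mV.

5.46 mV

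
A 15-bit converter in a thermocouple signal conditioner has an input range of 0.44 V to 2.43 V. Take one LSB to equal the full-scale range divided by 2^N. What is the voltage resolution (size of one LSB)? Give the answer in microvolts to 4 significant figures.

60.73 µV

Span: 2.43 V − (0.44 V) = 1.99 V.
There are 2^15 = 32768 steps.
LSB = 1.99 V ÷ 2^15 = 1.99/32768 V = 60.73 µV.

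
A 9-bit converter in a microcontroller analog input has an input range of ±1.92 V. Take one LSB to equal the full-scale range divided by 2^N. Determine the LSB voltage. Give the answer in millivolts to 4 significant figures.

7.500 mV

Full-scale range = 1.92 V − (-1.92 V) = 3.84 V.
There are 2^9 = 512 steps.
LSB = 3.84 V ÷ 2^9 = 3.84/512 V = 7.500 mV.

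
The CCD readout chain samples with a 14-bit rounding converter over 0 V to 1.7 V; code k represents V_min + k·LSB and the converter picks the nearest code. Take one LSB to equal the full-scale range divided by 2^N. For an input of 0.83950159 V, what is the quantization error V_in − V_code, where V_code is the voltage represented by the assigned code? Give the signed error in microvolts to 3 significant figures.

−18.7 µV

Range is 1.7 V. LSB = 1.7 V / 2^14 ≈ 103.8 µV.
Position in LSBs: (0.83950159 − (0)) × 16384/1.7 = 8090.8200; rounding gives k = 8091.
V_code = 0 + (8091/16384) × 1.7 = 0.83952026367 V.
V_in − V_code = 0.83950159 − (0.83952026367) = −18.7 µV.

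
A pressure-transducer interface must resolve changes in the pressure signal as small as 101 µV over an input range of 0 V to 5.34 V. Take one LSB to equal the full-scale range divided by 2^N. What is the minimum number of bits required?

16 bits

V_FS = 5.34 V.
5.34 V / 101 µV = 52870. Since 2^15 = 32768 and 2^16 = 65536, N = 16.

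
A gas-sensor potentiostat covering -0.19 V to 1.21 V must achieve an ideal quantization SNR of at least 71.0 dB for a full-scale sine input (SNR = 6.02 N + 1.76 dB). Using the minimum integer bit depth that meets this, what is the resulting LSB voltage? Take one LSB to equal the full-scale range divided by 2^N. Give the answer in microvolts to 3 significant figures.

Full-scale range = 1.21 V − (-0.19 V) = 1.4 V.
Solving 6.02 N ≥ 71.0 − 1.76: N ≥ 11.502. Round up → N = 12.
LSB = 1.4 V ÷ 2^12 = 1.4/4096 V = 342 µV.

342 µV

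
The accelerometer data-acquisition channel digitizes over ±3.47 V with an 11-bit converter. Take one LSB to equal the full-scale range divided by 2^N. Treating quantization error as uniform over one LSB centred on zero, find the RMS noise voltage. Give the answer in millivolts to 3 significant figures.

Range = 3.47 − (-3.47) = 6.94 V.
Step size = 6.94/2048 V = 3.3887 mV.
σ_q = LSB/√12 = 3.3887 mV/3.4641 = 0.978 mV.

0.978 mV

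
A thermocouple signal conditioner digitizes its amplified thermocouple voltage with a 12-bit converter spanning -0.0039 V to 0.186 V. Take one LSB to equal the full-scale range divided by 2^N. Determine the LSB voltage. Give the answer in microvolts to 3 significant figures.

46.4 µV

Range = 0.186 − (-0.0039) = 0.1899 V.
There are 2^12 = 4096 steps.
One LSB is 0.1899 V / 4096 = 46.4 µV.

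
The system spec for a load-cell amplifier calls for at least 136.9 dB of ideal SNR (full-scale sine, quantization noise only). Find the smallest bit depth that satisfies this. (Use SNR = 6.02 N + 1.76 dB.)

6.02 N + 1.76 ≥ 136.9 gives N ≥ 22.449, so the minimum integer is 23.

23 bits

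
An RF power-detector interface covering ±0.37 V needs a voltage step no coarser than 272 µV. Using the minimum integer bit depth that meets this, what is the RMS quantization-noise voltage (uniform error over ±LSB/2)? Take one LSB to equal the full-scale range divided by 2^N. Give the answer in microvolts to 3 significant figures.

52.2 µV

Full-scale range = 0.37 V − (-0.37 V) = 0.74 V.
Levels needed ≥ 0.74/272 µV = 2721. 2^12 = 4096 suffices, so N_min = 12.
One LSB is 0.74 V / 4096 = 180.66 µV.
V_rms = LSB/√12 = 52.2 µV.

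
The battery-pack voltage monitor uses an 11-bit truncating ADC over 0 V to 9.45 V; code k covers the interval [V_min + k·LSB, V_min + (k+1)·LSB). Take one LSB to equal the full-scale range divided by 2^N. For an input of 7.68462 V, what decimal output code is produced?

Range is 9.45 V. LSB = 9.45 V / 2^11 ≈ 4.614 mV.
V_in − V_min = 7.68462 − (0) = 7.68462 V.
Divide by LSB: 7.68462 × 2048/9.45 = 1665.4076.
Truncating gives code 1665.

1665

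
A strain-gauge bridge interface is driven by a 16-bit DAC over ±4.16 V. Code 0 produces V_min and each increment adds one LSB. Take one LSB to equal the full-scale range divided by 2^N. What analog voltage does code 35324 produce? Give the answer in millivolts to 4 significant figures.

324.5 mV

Full-scale range = 4.16 V − (-4.16 V) = 8.32 V. LSB = 8.32 V / 2^16.
V_out = -4.16 + 35324 × (8.32/65536) V
      = -4.16 + 4.48449 = 0.324492 V.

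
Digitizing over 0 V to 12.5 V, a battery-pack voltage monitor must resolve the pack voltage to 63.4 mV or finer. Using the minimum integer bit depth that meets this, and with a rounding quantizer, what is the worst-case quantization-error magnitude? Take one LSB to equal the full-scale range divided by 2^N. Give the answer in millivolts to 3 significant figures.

24.4 mV

Span = 12.5 V.
Need 2^N ≥ 12.5 V / 63.4 mV = 197.2 → N_min = 8.
LSB = 12.5 V ÷ 2^8 = 12.5/256 V = 48.828 mV.
|e|_max = LSB/2 = 24.4 mV.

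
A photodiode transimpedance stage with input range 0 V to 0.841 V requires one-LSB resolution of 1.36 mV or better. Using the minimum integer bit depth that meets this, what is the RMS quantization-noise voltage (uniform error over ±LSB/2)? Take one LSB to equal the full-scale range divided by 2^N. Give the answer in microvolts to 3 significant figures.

V_FS = 0.841 V.
0.841 V / 1.36 mV = 618.4. Since 2^9 = 512 and 2^10 = 1024, N = 10.
One LSB is 0.841 V / 1024 = 0.82129 mV.
RMS noise = LSB/√12 = 237 µV.

237 µV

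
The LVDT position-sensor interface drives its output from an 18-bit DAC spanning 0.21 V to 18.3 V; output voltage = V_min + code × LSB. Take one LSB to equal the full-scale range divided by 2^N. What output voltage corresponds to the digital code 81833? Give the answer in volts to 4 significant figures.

Span: 18.3 V − (0.21 V) = 18.09 V. LSB = 18.09 V / 2^18.
V_out = 0.21 + 81833 × (18.09/262144) V
      = 0.21 V + 5.64712 V = 5.85712 V.

5.857 V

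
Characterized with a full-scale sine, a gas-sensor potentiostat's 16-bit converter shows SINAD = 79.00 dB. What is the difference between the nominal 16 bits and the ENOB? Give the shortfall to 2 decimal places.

N_eff = (79.00 − 1.76)/6.02 = 12.8306 bits.
Shortfall = 16 − 12.8306 = 3.1694 bits.

3.17 bits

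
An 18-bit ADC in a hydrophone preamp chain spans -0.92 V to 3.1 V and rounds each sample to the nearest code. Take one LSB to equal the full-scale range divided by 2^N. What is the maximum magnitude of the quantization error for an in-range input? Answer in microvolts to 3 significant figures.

Range = 3.1 − (-0.92) = 4.02 V.
LSB = 4.02 V ÷ 2^18 = 4.02/262144 V = 15.335 µV.
Worst-case error for round-to-nearest is half an LSB: 7.67 µV.

7.67 µV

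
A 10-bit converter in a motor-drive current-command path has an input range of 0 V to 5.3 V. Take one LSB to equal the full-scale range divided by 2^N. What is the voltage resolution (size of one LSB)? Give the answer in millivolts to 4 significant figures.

Full-scale range = 5.3 V.
2^10 = 1024 levels.
LSB = 5.3 V ÷ 2^10 = 5.3/1024 V = 5.176 mV.

5.176 mV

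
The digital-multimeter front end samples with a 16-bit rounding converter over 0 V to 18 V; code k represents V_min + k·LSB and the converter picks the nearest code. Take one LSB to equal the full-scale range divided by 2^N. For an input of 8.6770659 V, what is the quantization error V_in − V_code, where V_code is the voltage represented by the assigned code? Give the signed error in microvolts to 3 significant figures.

+63.9 µV

Span = 18 V. LSB = 18 V / 2^16 ≈ 274.7 µV.
Position in LSBs: (8.6770659 − (0)) × 65536/18 = 31592.2328; rounding gives k = 31592.
Reconstructed level: 0 + 31592 × 18/65536 V = 8.6770019531 V.
V_in − V_code = 8.6770659 − (8.6770019531) = +63.9 µV.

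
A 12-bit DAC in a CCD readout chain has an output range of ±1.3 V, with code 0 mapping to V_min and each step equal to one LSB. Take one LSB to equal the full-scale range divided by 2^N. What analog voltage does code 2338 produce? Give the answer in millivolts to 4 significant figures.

184.1 mV

The full-scale span is 1.3 − (-1.3) = 2.6 V. LSB = 2.6 V / 2^12.
Output = V_min + (2338/4096) × range = -1.3 + 0.570801 × 2.6 V
      = -1.3 V + 1.48408 V = 0.184082 V.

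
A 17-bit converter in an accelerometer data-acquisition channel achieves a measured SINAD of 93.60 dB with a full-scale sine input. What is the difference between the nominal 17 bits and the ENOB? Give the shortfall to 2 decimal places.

N_eff = (93.60 − 1.76)/6.02 = 15.2558 bits.
Shortfall = 17 − 15.2558 = 1.7442 bits.

1.74 bits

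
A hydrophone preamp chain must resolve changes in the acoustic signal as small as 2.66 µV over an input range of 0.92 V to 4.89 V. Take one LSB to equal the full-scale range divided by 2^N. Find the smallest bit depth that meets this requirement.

21 bits

Full-scale range = 4.89 V − (0.92 V) = 3.97 V.
Required number of levels: 3.97/2.66 µV = 1.4925e6; smallest N with 2^N ≥ that is 21.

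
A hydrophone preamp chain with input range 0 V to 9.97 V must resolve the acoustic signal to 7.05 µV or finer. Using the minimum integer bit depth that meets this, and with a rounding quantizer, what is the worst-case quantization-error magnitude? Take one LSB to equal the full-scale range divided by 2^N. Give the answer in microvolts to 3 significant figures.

Full-scale range = 9.97 V.
Levels needed ≥ 9.97/7.05 µV = 1.414e6. 2^21 = 2097152 suffices, so N_min = 21.
Step size = 9.97/2097152 V = 4.7541 µV.
|e|_max = LSB/2 = 2.38 µV.

2.38 µV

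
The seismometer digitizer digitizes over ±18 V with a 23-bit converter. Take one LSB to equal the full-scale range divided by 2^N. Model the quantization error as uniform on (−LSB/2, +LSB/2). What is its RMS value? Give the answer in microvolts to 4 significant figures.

1.239 µV

Span: 18 V − (-18 V) = 36 V.
One LSB is 36 V / 8388608 = 4.29153 µV.
RMS of a uniform error over width LSB is LSB/√12 = 1.239 µV.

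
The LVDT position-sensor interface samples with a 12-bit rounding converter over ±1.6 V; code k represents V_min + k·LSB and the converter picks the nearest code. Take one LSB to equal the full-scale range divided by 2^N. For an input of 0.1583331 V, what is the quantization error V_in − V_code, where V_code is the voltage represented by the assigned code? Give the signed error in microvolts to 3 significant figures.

Span: 1.6 V − (-1.6 V) = 3.2 V. LSB = 3.2 V / 2^12 ≈ 0.7813 mV.
(0.1583331 − (-1.6)) / LSB = 1.7583331 × 4096/3.2 = 2250.6664. Nearest integer: k = 2251.
Reconstructed level: -1.6 + 2251 × 3.2/4096 V = 0.1585937500 V.
Error = V_in − V_code = 0.1583331 − (0.1585937500) = −261 µV.

−261 µV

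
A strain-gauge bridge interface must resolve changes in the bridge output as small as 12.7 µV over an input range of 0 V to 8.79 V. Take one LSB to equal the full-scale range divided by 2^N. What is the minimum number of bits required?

Range is 8.79 V.
8.79 V / 12.7 µV = 692100. Since 2^19 = 524288 and 2^20 = 1048576, N = 20.

20 bits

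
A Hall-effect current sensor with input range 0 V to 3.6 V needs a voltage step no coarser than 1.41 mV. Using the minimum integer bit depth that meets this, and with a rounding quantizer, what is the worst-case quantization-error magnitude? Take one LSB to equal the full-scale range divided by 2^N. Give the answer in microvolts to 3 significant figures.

V_FS = 3.6 V.
Required number of levels: 3.6/1.41 mV = 2553.2; smallest N with 2^N ≥ that is 12.
One LSB is 3.6 V / 4096 = 0.87891 mV.
Half an LSB is 439 µV.

439 µV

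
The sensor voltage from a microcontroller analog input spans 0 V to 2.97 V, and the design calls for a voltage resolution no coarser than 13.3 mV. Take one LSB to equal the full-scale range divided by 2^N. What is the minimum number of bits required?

Full-scale range = 2.97 V.
Required number of levels: 2.97/13.3 mV = 223.31; smallest N with 2^N ≥ that is 8.

8 bits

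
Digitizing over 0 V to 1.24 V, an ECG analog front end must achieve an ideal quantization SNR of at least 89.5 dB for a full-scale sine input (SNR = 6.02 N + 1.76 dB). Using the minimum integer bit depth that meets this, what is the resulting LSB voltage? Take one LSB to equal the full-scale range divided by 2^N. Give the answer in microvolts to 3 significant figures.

37.8 µV

Span = 1.24 V.
Solving 6.02 N ≥ 89.5 − 1.76: N ≥ 14.575. Round up → N = 15.
Step size = 1.24/32768 V = 37.8 µV.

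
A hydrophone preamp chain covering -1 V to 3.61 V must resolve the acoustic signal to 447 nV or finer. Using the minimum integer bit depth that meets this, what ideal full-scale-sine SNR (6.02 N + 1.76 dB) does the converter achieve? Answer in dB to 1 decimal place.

Span: 3.61 V − (-1 V) = 4.61 V.
4.61 V / 447 nV = 1.031e7. Since 2^23 = 8388608 and 2^24 = 16777216, N = 24.
6.02(24) + 1.76 = 146.24 dB.

146.2 dB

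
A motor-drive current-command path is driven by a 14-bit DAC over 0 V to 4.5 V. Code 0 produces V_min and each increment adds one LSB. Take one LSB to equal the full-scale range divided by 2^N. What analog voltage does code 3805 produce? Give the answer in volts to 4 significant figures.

Range is 4.5 V. LSB = 4.5 V / 2^14.
V_out = V_min + code × LSB = 0 V + 3805 × 4.5 V / 16384
      = 0 V + 1.04507 V = 1.04507 V.

1.045 V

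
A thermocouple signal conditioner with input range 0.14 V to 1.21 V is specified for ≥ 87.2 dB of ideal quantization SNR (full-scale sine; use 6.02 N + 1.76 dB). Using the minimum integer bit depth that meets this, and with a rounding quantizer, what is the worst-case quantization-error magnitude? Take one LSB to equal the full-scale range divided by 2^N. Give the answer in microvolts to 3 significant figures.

Range = 1.21 − (0.14) = 1.07 V.
Solving 6.02 N ≥ 87.2 − 1.76: N ≥ 14.193. Round up → N = 15.
LSB = 1.07 V / 2^15 = 32.654 µV.
Max error for round-to-nearest is LSB/2 = 16.3 µV.

16.3 µV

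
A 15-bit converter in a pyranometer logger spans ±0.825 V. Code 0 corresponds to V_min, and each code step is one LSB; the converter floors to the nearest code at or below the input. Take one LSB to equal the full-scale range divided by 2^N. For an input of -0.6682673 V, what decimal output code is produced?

3112

Range = 0.825 − (-0.825) = 1.65 V. LSB = 1.65 V / 2^15 ≈ 50.35 µV.
code = ⌊(V_in − V_min)/LSB⌋ = ⌊(V_in − V_min) × 2^15 / range⌋
     = ⌊(-0.6682673 − (-0.825)) × 32768 / 1.65⌋ = ⌊0.1567327 × 32768/1.65⌋
     = ⌊3112.616⌋ = 3112.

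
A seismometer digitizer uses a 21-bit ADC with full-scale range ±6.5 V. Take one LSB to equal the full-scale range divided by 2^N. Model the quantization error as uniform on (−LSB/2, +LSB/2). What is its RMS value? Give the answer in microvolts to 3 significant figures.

1.79 µV

Span: 6.5 V − (-6.5 V) = 13 V.
Step size = 13/2097152 V = 6.1989 µV.
σ_q = LSB/√12 = 6.1989 µV/3.4641 = 1.79 µV.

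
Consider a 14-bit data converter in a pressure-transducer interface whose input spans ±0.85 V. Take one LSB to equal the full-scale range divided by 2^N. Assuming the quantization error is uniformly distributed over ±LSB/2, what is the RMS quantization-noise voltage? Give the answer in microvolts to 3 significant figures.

30.0 µV

Range = 0.85 − (-0.85) = 1.7 V.
LSB = 1.7 V ÷ 2^14 = 1.7/16384 V = 103.76 µV.
V_rms = LSB/√12 = 103.76 µV / √12 = 30.0 µV.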